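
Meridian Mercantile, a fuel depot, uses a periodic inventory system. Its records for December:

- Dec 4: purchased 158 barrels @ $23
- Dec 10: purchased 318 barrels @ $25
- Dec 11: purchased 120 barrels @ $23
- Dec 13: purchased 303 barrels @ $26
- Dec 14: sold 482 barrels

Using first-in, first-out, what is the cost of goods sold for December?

Dec 14, 482 sold [FIFO — oldest first]: 158 @ $23 + 318 @ $25 + 6 @ $23 = $11,722
Ending inventory: 114 @ $23 + 303 @ $26 = $10,500

COGS = $11,722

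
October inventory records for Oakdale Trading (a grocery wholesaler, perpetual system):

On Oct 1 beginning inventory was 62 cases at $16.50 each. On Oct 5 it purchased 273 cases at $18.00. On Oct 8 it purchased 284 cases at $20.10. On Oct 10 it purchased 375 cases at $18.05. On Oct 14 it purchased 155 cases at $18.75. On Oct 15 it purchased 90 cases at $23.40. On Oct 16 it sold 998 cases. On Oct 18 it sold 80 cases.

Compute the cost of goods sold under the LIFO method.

Oct 16, 998 sold [LIFO — newest first]: 90 @ $23.40 + 155 @ $18.75 + 375 @ $18.05 + 284 @ $20.10 + 94 @ $18.00 = $19,181.40
Oct 18, 80 sold [LIFO — newest first]: 80 @ $18.00 = $1,440.00
Total COGS = $19,181.40 + $1,440.00 = $20,621.40
Ending inventory: 62 @ $16.50 + 99 @ $18.00 = $2,805.00

COGS = $20,621.40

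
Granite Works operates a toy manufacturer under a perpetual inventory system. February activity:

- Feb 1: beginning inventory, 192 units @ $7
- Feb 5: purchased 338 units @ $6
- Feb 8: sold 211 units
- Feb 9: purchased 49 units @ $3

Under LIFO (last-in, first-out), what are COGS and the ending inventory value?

COGS = $1,266; ending inventory = $2,253

Feb 8, 211 sold [LIFO — newest first]: 211 @ $6 = $1,266
Ending inventory: 192 @ $7 + 127 @ $6 + 49 @ $3 = $2,253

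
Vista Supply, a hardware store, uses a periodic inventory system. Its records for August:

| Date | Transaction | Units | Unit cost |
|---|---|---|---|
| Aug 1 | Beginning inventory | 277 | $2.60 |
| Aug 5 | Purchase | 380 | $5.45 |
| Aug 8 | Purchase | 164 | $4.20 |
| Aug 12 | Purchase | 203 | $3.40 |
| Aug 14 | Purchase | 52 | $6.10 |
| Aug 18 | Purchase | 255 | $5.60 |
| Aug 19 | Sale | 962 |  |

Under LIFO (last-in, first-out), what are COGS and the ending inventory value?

COGS = $4,693.80; ending inventory = $1,221.60

Aug 19, 962 sold [LIFO — newest first]: 255 @ $5.60 + 52 @ $6.10 + 203 @ $3.40 + 164 @ $4.20 + 288 @ $5.45 = $4,693.80
Ending inventory: 277 @ $2.60 + 92 @ $5.45 = $1,221.60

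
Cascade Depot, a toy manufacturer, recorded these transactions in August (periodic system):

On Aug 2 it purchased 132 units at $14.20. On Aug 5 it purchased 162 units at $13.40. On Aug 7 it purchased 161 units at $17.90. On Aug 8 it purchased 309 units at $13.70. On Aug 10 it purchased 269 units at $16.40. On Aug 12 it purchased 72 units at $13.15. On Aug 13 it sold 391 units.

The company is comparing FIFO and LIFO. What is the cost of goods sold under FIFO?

FIFO COGS: 132 @ $14.20 + 162 @ $13.40 + 97 @ $17.90 = $5,781.50
LIFO COGS: 72 @ $13.15 + 269 @ $16.40 + 50 @ $13.70 = $6,043.40

COGS = $5,781.50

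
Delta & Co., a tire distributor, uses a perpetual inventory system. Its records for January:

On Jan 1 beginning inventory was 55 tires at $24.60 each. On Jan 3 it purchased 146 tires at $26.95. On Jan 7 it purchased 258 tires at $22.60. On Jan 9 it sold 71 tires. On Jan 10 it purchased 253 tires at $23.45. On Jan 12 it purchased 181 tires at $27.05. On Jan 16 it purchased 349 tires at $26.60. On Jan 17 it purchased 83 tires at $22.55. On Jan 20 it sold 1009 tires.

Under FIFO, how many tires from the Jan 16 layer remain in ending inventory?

Jan 9, 71 sold [FIFO — oldest first]: 55 @ $24.60 + 16 @ $26.95 = $1,784.20
Jan 20, 1009 sold [FIFO — oldest first]: 130 @ $26.95 + 258 @ $22.60 + 253 @ $23.45 + 181 @ $27.05 + 187 @ $26.60 = $25,137.40
Total COGS = $1,784.20 + $25,137.40 = $26,921.60
Ending inventory: 162 @ $26.60 + 83 @ $22.55 = $6,180.85
Check: goods available $33,102.45 = COGS $26,921.60 + ending $6,180.85

162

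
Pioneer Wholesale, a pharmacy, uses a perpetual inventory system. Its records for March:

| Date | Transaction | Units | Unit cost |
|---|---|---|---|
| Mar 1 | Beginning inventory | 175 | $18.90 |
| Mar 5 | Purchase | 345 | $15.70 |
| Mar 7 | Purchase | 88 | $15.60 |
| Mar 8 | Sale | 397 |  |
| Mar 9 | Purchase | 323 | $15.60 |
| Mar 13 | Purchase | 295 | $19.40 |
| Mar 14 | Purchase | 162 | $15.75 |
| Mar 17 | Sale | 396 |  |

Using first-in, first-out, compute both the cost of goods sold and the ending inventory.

COGS = $12,982.80; ending inventory = $10,427.30

Mar 8, 397 sold [FIFO — oldest first]: 175 @ $18.90 + 222 @ $15.70 = $6,792.90
Mar 17, 396 sold [FIFO — oldest first]: 123 @ $15.70 + 88 @ $15.60 + 185 @ $15.60 = $6,189.90
Total COGS = $6,792.90 + $6,189.90 = $12,982.80
Ending inventory: 138 @ $15.60 + 295 @ $19.40 + 162 @ $15.75 = $10,427.30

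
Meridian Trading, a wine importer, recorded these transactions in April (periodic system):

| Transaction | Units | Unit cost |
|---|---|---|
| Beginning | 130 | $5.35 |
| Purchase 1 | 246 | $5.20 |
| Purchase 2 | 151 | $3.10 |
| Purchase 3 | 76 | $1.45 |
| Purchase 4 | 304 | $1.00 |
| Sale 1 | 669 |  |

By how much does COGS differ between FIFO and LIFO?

$1,019.10

FIFO COGS: 130 @ $5.35 + 246 @ $5.20 + 151 @ $3.10 + 76 @ $1.45 + 66 @ $1.00 = $2,619.00
LIFO COGS: 304 @ $1.00 + 76 @ $1.45 + 151 @ $3.10 + 138 @ $5.20 = $1,599.90
Difference = |$2,619.00 − $1,599.90| = $1,019.10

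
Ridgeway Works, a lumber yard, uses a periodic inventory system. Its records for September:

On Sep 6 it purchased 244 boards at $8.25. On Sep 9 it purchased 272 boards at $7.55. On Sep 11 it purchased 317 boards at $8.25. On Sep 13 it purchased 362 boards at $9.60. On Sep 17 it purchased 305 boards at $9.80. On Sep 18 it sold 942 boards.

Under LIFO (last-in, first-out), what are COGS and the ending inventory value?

COGS = $8,732.95; ending inventory = $4,413.10

Sep 18, 942 sold [LIFO — newest first]: 305 @ $9.80 + 362 @ $9.60 + 275 @ $8.25 = $8,732.95
Ending inventory: 244 @ $8.25 + 272 @ $7.55 + 42 @ $8.25 = $4,413.10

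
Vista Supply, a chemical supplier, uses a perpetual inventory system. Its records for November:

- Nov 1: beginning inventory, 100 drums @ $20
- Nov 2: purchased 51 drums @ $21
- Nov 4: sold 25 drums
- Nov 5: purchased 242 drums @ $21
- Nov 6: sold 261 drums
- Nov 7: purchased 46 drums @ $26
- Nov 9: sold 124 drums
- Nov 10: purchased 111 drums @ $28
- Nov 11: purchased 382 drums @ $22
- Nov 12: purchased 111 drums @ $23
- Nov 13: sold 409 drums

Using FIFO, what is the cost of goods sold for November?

Nov 4, 25 sold [FIFO — oldest first]: 25 @ $20 = $500
Nov 6, 261 sold [FIFO — oldest first]: 75 @ $20 + 51 @ $21 + 135 @ $21 = $5,406
Nov 9, 124 sold [FIFO — oldest first]: 107 @ $21 + 17 @ $26 = $2,689
Nov 13, 409 sold [FIFO — oldest first]: 29 @ $26 + 111 @ $28 + 269 @ $22 = $9,780
Total COGS = $500 + $5,406 + $2,689 + $9,780 = $18,375
Ending inventory: 113 @ $22 + 111 @ $23 = $5,039
Check: goods available $23,414 = COGS $18,375 + ending $5,039

COGS = $18,375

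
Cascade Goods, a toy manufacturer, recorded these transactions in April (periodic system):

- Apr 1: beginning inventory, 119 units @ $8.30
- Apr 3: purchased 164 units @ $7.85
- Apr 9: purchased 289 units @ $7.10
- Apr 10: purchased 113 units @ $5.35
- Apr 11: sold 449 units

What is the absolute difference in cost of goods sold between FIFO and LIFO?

$428.30

FIFO COGS: 119 @ $8.30 + 164 @ $7.85 + 166 @ $7.10 = $3,453.70
LIFO COGS: 113 @ $5.35 + 289 @ $7.10 + 47 @ $7.85 = $3,025.40
Difference = |$3,453.70 − $3,025.40| = $428.30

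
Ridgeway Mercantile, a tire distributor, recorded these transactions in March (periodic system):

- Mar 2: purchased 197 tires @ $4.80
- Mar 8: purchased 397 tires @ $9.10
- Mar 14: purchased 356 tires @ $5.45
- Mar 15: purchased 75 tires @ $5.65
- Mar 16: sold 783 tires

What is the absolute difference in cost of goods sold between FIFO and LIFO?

FIFO COGS: 197 @ $4.80 + 397 @ $9.10 + 189 @ $5.45 = $5,588.35
LIFO COGS: 75 @ $5.65 + 356 @ $5.45 + 352 @ $9.10 = $5,567.15
Difference = |$5,588.35 − $5,567.15| = $21.20

$21.20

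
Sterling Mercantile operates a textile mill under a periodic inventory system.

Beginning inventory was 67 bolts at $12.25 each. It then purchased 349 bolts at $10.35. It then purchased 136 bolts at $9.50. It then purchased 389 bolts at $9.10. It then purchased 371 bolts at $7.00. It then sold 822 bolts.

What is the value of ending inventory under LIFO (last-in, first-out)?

Sale 1 (822) [LIFO — newest first]: 371 @ $7.00 + 389 @ $9.10 + 62 @ $9.50 = $6,725.90
Ending inventory: 67 @ $12.25 + 349 @ $10.35 + 74 @ $9.50 = $5,135.90
Check: goods available $11,861.80 = COGS $6,725.90 + ending $5,135.90

Ending inventory = $5,135.90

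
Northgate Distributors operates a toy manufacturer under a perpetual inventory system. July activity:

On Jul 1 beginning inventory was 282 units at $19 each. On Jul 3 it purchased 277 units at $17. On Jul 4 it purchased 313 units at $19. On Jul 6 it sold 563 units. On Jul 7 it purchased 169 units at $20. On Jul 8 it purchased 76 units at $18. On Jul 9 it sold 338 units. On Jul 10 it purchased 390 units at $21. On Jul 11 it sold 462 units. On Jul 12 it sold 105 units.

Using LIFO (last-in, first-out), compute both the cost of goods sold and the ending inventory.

COGS = $28,211; ending inventory = $741

Jul 6, 563 sold [LIFO — newest first]: 313 @ $19 + 250 @ $17 = $10,197
Jul 9, 338 sold [LIFO — newest first]: 76 @ $18 + 169 @ $20 + 27 @ $17 + 66 @ $19 = $6,461
Jul 11, 462 sold [LIFO — newest first]: 390 @ $21 + 72 @ $19 = $9,558
Jul 12, 105 sold [LIFO — newest first]: 105 @ $19 = $1,995
Total COGS = $10,197 + $6,461 + $9,558 + $1,995 = $28,211
Ending inventory: 39 @ $19 = $741
Check: goods available $28,952 = COGS $28,211 + ending $741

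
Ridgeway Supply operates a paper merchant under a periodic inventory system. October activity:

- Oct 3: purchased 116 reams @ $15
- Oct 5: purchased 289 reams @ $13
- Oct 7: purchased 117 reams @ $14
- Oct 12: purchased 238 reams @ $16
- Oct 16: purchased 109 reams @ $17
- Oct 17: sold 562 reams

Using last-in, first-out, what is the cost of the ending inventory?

Ending inventory = $4,223

Oct 17, 562 sold [LIFO — newest first]: 109 @ $17 + 238 @ $16 + 117 @ $14 + 98 @ $13 = $8,573
Ending inventory: 116 @ $15 + 191 @ $13 = $4,223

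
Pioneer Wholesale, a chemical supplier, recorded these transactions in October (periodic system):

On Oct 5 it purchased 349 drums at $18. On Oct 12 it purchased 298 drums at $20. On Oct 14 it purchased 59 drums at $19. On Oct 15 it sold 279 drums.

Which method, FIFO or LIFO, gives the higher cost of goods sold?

LIFO

FIFO COGS: 279 @ $18 = $5,022
LIFO COGS: 59 @ $19 + 220 @ $20 = $5,521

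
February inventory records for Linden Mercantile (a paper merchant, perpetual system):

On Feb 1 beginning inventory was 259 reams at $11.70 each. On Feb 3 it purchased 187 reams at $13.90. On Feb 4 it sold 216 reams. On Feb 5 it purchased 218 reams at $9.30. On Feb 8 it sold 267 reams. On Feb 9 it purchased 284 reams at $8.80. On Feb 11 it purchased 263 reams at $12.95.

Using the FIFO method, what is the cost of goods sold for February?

Feb 4, 216 sold [FIFO — oldest first]: 216 @ $11.70 = $2,527.20
Feb 8, 267 sold [FIFO — oldest first]: 43 @ $11.70 + 187 @ $13.90 + 37 @ $9.30 = $3,446.50
Total COGS = $2,527.20 + $3,446.50 = $5,973.70
Ending inventory: 181 @ $9.30 + 284 @ $8.80 + 263 @ $12.95 = $7,588.35
Check: goods available $13,562.05 = COGS $5,973.70 + ending $7,588.35

COGS = $5,973.70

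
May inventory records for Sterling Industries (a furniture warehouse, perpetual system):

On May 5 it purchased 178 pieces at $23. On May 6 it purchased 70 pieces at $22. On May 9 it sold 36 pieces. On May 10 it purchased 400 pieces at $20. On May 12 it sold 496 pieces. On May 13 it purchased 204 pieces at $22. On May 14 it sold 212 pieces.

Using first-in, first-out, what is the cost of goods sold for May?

May 9, 36 sold [FIFO — oldest first]: 36 @ $23 = $828
May 12, 496 sold [FIFO — oldest first]: 142 @ $23 + 70 @ $22 + 284 @ $20 = $10,486
May 14, 212 sold [FIFO — oldest first]: 116 @ $20 + 96 @ $22 = $4,432
Total COGS = $828 + $10,486 + $4,432 = $15,746
Ending inventory: 108 @ $22 = $2,376

COGS = $15,746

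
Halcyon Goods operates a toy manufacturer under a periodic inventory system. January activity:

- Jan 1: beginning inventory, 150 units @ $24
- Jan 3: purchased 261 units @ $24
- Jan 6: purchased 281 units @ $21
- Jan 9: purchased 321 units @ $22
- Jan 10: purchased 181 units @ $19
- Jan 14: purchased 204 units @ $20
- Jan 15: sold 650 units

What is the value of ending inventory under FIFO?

Jan 15, 650 sold [FIFO — oldest first]: 150 @ $24 + 261 @ $24 + 239 @ $21 = $14,883
Ending inventory: 42 @ $21 + 321 @ $22 + 181 @ $19 + 204 @ $20 = $15,463
Check: goods available $30,346 = COGS $14,883 + ending $15,463

Ending inventory = $15,463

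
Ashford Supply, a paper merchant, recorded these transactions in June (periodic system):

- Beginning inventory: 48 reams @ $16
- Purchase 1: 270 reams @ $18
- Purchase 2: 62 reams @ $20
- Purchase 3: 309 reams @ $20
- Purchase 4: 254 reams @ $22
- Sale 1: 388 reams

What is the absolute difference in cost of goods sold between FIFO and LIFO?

$1,240

FIFO COGS: 48 @ $16 + 270 @ $18 + 62 @ $20 + 8 @ $20 = $7,028
LIFO COGS: 254 @ $22 + 134 @ $20 = $8,268
Difference = |$7,028 − $8,268| = $1,240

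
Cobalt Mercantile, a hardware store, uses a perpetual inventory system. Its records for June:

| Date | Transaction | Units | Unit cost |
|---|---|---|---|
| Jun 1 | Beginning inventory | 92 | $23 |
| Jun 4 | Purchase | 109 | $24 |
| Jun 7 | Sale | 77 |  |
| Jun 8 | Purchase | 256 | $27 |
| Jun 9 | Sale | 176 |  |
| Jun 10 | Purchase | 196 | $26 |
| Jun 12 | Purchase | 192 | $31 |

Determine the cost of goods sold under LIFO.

Jun 7, 77 sold [LIFO — newest first]: 77 @ $24 = $1,848
Jun 9, 176 sold [LIFO — newest first]: 176 @ $27 = $4,752
Total COGS = $1,848 + $4,752 = $6,600
Ending inventory: 92 @ $23 + 32 @ $24 + 80 @ $27 + 196 @ $26 + 192 @ $31 = $16,092

COGS = $6,600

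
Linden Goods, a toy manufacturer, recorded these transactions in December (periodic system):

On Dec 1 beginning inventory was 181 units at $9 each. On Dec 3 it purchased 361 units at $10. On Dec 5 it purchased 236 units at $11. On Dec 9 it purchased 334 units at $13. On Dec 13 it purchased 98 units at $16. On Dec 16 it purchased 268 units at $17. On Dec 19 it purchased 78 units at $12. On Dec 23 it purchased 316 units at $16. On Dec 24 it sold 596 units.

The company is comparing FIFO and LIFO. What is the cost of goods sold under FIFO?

FIFO COGS: 181 @ $9 + 361 @ $10 + 54 @ $11 = $5,833
LIFO COGS: 316 @ $16 + 78 @ $12 + 202 @ $17 = $9,426

COGS = $5,833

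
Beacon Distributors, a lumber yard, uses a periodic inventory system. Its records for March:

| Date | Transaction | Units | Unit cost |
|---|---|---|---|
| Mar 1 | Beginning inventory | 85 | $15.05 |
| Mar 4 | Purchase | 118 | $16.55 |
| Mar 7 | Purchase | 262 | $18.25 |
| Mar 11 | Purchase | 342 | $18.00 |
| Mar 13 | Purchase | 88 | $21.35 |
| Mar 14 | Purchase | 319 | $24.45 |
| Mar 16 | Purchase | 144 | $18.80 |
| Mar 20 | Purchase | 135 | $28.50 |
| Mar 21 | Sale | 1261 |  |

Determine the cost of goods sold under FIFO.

COGS = $24,731.60

Mar 21, 1261 sold [FIFO — oldest first]: 85 @ $15.05 + 118 @ $16.55 + 262 @ $18.25 + 342 @ $18.00 + 88 @ $21.35 + 319 @ $24.45 + 47 @ $18.80 = $24,731.60
Ending inventory: 97 @ $18.80 + 135 @ $28.50 = $5,671.10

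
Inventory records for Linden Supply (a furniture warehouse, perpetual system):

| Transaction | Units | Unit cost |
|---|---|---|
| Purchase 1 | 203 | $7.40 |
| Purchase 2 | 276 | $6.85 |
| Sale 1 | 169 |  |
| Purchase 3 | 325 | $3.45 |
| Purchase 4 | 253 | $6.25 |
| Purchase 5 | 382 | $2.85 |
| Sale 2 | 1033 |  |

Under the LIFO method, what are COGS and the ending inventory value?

Sale 1 (169) [LIFO — newest first]: 169 @ $6.85 = $1,157.65
Sale 2 (1033) [LIFO — newest first]: 382 @ $2.85 + 253 @ $6.25 + 325 @ $3.45 + 73 @ $6.85 = $4,291.25
Total COGS = $1,157.65 + $4,291.25 = $5,448.90
Ending inventory: 203 @ $7.40 + 34 @ $6.85 = $1,735.10
Check: goods available $7,184.00 = COGS $5,448.90 + ending $1,735.10

COGS = $5,448.90; ending inventory = $1,735.10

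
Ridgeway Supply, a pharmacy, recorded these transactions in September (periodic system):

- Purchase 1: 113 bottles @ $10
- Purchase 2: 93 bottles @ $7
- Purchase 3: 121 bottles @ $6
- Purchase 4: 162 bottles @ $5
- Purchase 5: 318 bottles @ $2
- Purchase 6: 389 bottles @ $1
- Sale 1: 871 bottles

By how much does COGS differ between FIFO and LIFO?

FIFO COGS: 113 @ $10 + 93 @ $7 + 121 @ $6 + 162 @ $5 + 318 @ $2 + 64 @ $1 = $4,017
LIFO COGS: 389 @ $1 + 318 @ $2 + 162 @ $5 + 2 @ $6 = $1,847
Difference = |$4,017 − $1,847| = $2,170

$2,170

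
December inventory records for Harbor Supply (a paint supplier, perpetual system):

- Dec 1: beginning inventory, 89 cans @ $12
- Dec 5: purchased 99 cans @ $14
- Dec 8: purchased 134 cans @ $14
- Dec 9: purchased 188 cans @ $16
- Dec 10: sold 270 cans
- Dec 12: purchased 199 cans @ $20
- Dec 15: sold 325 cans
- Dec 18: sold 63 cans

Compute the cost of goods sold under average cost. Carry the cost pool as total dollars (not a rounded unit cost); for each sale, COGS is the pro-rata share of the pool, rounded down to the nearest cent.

COGS = $10,454.46

After Dec 1: 89 on hand, pool $1,068.00 (≈ $12.0000 each)
After Dec 5: 188 on hand, pool $2,454.00 (≈ $13.0532 each)
After Dec 8: 322 on hand, pool $4,330.00 (≈ $13.4472 each)
After Dec 9: 510 on hand, pool $7,338.00 (≈ $14.3882 each)
Dec 10, sell 270: 270/510 × $7,338.00 → $3,884.82
After Dec 12: 439 on hand, pool $7,433.18 (≈ $16.9321 each)
Dec 15, sell 325: 325/439 × $7,433.18 → $5,502.92
Dec 18, sell 63: 63/114 × $1,930.26 → $1,066.72
Total COGS = $3,884.82 + $5,502.92 + $1,066.72 = $10,454.46
Ending inventory (cost pool remaining) = $863.54
Check: goods available $11,318.00 = COGS $10,454.46 + ending $863.54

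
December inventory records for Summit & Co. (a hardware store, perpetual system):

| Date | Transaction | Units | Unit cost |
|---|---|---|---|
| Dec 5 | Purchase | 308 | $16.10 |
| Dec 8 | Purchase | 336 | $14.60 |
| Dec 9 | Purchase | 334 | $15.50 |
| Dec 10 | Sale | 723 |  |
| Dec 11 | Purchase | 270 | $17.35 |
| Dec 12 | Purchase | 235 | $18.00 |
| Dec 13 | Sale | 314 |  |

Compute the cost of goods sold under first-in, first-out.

COGS = $16,065.05

Dec 10, 723 sold [FIFO — oldest first]: 308 @ $16.10 + 336 @ $14.60 + 79 @ $15.50 = $11,088.90
Dec 13, 314 sold [FIFO — oldest first]: 255 @ $15.50 + 59 @ $17.35 = $4,976.15
Total COGS = $11,088.90 + $4,976.15 = $16,065.05
Ending inventory: 211 @ $17.35 + 235 @ $18.00 = $7,890.85
Check: goods available $23,955.90 = COGS $16,065.05 + ending $7,890.85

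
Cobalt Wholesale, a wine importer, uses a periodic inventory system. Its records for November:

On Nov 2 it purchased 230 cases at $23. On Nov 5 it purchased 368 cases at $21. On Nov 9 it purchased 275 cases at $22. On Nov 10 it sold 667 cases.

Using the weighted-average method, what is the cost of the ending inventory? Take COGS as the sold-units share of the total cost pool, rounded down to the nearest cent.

Nov 10, sell 667: 667/873 × $19,068.00 → $14,568.56
Ending inventory (cost pool remaining) = $4,499.44
Check: goods available $19,068.00 = COGS $14,568.56 + ending $4,499.44

Ending inventory = $4,499.44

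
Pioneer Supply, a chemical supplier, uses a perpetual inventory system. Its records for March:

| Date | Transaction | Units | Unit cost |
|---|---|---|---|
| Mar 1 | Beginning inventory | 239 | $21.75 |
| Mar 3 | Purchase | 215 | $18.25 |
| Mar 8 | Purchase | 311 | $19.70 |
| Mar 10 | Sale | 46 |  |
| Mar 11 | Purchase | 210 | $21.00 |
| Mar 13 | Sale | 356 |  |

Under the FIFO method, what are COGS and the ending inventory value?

Mar 10, 46 sold [FIFO — oldest first]: 46 @ $21.75 = $1,000.50
Mar 13, 356 sold [FIFO — oldest first]: 193 @ $21.75 + 163 @ $18.25 = $7,172.50
Total COGS = $1,000.50 + $7,172.50 = $8,173.00
Ending inventory: 52 @ $18.25 + 311 @ $19.70 + 210 @ $21.00 = $11,485.70

COGS = $8,173.00; ending inventory = $11,485.70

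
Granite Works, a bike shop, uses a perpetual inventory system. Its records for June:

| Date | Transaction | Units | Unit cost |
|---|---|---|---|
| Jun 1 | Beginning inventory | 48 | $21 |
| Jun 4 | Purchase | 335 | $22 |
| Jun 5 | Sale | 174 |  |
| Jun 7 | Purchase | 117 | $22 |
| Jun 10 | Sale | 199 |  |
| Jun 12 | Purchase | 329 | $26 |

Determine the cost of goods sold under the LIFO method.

Jun 5, 174 sold [LIFO — newest first]: 174 @ $22 = $3,828
Jun 10, 199 sold [LIFO — newest first]: 117 @ $22 + 82 @ $22 = $4,378
Total COGS = $3,828 + $4,378 = $8,206
Ending inventory: 48 @ $21 + 79 @ $22 + 329 @ $26 = $11,300

COGS = $8,206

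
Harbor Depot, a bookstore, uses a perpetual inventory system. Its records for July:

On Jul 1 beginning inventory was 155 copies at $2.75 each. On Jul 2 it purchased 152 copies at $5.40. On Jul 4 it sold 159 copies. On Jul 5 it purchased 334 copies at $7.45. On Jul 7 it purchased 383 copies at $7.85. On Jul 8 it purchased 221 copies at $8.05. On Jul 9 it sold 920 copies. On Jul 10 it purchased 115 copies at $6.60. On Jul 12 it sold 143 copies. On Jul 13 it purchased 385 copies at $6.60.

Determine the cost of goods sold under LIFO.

COGS = $8,900.45

Jul 4, 159 sold [LIFO — newest first]: 152 @ $5.40 + 7 @ $2.75 = $840.05
Jul 9, 920 sold [LIFO — newest first]: 221 @ $8.05 + 383 @ $7.85 + 316 @ $7.45 = $7,139.80
Jul 12, 143 sold [LIFO — newest first]: 115 @ $6.60 + 18 @ $7.45 + 10 @ $2.75 = $920.60
Total COGS = $840.05 + $7,139.80 + $920.60 = $8,900.45
Ending inventory: 138 @ $2.75 + 385 @ $6.60 = $2,920.50
Check: goods available $11,820.95 = COGS $8,900.45 + ending $2,920.50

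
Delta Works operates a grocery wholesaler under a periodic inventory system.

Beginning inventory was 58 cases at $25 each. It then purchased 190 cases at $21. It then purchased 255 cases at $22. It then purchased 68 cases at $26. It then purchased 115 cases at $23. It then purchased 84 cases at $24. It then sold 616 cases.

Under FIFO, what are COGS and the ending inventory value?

Sale 1 (616) [FIFO — oldest first]: 58 @ $25 + 190 @ $21 + 255 @ $22 + 68 @ $26 + 45 @ $23 = $13,853
Ending inventory: 70 @ $23 + 84 @ $24 = $3,626

COGS = $13,853; ending inventory = $3,626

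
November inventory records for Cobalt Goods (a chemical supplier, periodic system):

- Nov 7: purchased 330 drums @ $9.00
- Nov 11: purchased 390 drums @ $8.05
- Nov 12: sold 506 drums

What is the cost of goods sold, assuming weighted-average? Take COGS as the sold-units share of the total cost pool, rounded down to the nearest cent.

COGS = $4,293.62

Nov 12, sell 506: 506/720 × $6,109.50 → $4,293.62
Ending inventory (cost pool remaining) = $1,815.88
Check: goods available $6,109.50 = COGS $4,293.62 + ending $1,815.88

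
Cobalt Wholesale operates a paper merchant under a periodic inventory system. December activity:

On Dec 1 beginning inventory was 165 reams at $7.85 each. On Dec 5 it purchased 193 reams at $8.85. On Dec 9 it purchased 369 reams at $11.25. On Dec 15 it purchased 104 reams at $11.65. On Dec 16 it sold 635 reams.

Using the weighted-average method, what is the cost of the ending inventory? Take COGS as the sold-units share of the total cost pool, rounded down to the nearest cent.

Ending inventory = $1,973.25

Dec 16, sell 635: 635/831 × $8,366.15 → $6,392.90
Ending inventory (cost pool remaining) = $1,973.25
Check: goods available $8,366.15 = COGS $6,392.90 + ending $1,973.25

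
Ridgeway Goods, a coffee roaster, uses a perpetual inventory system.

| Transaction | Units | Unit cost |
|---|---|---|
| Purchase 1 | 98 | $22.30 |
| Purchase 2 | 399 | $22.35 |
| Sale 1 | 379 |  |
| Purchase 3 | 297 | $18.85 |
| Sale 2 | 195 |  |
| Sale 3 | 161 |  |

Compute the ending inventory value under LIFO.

Ending inventory = $1,315.70

Sale 1 (379) [LIFO — newest first]: 379 @ $22.35 = $8,470.65
Sale 2 (195) [LIFO — newest first]: 195 @ $18.85 = $3,675.75
Sale 3 (161) [LIFO — newest first]: 102 @ $18.85 + 20 @ $22.35 + 39 @ $22.30 = $3,239.40
Total COGS = $8,470.65 + $3,675.75 + $3,239.40 = $15,385.80
Ending inventory: 59 @ $22.30 = $1,315.70
Check: goods available $16,701.50 = COGS $15,385.80 + ending $1,315.70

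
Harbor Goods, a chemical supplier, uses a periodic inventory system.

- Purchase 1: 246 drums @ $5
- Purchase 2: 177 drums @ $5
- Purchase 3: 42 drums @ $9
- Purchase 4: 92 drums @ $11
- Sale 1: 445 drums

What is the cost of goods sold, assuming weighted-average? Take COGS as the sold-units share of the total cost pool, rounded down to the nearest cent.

COGS = $2,800.22

Sale 1, sell 445: 445/557 × $3,505.00 → $2,800.22
Ending inventory (cost pool remaining) = $704.78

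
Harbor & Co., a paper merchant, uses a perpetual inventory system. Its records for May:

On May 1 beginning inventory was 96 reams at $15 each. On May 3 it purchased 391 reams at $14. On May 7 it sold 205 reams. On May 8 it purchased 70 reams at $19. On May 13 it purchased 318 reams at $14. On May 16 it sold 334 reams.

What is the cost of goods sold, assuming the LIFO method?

May 7, 205 sold [LIFO — newest first]: 205 @ $14 = $2,870
May 16, 334 sold [LIFO — newest first]: 318 @ $14 + 16 @ $19 = $4,756
Total COGS = $2,870 + $4,756 = $7,626
Ending inventory: 96 @ $15 + 186 @ $14 + 54 @ $19 = $5,070
Check: goods available $12,696 = COGS $7,626 + ending $5,070

COGS = $7,626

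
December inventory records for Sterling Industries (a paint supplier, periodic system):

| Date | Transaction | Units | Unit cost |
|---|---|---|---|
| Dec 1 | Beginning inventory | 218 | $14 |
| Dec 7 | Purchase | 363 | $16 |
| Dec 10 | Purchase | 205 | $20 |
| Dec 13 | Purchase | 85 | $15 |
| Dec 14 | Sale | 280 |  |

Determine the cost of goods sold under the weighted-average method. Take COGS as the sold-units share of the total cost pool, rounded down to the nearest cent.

COGS = $4,576.11

Dec 14, sell 280: 280/871 × $14,235.00 → $4,576.11
Ending inventory (cost pool remaining) = $9,658.89
Check: goods available $14,235.00 = COGS $4,576.11 + ending $9,658.89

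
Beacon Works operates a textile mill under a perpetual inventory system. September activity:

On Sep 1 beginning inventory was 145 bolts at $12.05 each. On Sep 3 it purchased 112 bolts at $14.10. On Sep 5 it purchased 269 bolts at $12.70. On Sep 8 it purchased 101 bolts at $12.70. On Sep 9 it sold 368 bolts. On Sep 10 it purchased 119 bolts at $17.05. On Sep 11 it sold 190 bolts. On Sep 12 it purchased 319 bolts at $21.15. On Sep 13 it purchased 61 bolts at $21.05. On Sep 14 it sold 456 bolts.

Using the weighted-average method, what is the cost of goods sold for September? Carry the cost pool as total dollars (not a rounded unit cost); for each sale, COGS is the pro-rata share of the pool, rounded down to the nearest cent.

After Sep 1: 145 on hand, pool $1,747.25 (≈ $12.0500 each)
After Sep 3: 257 on hand, pool $3,326.45 (≈ $12.9434 each)
After Sep 5: 526 on hand, pool $6,742.75 (≈ $12.8189 each)
After Sep 8: 627 on hand, pool $8,025.45 (≈ $12.7998 each)
Sep 9, sell 368: 368/627 × $8,025.45 → $4,710.31
After Sep 10: 378 on hand, pool $5,344.09 (≈ $14.1378 each)
Sep 11, sell 190: 190/378 × $5,344.09 → $2,686.18
After Sep 12: 507 on hand, pool $9,404.76 (≈ $18.5498 each)
After Sep 13: 568 on hand, pool $10,688.81 (≈ $18.8183 each)
Sep 14, sell 456: 456/568 × $10,688.81 → $8,581.15
Total COGS = $4,710.31 + $2,686.18 + $8,581.15 = $15,977.64
Ending inventory (cost pool remaining) = $2,107.66

COGS = $15,977.64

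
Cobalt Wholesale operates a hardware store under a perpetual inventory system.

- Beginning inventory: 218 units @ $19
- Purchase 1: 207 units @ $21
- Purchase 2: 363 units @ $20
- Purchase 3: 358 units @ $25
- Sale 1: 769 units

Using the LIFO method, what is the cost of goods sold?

Sale 1 (769) [LIFO — newest first]: 358 @ $25 + 363 @ $20 + 48 @ $21 = $17,218
Ending inventory: 218 @ $19 + 159 @ $21 = $7,481
Check: goods available $24,699 = COGS $17,218 + ending $7,481

COGS = $17,218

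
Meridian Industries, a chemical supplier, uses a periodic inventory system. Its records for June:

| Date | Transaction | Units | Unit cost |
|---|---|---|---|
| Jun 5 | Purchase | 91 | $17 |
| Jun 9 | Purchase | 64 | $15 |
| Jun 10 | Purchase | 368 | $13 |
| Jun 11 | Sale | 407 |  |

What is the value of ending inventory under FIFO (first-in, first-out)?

Jun 11, 407 sold [FIFO — oldest first]: 91 @ $17 + 64 @ $15 + 252 @ $13 = $5,783
Ending inventory: 116 @ $13 = $1,508

Ending inventory = $1,508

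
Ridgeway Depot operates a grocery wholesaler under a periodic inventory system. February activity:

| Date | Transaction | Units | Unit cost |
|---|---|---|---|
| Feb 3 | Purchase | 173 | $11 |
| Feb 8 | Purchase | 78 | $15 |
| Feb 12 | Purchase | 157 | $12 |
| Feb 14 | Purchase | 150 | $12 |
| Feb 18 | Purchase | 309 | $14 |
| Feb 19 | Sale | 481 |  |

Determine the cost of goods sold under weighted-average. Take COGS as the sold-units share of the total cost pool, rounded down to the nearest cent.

Feb 19, sell 481: 481/867 × $11,083.00 → $6,148.70
Ending inventory (cost pool remaining) = $4,934.30

COGS = $6,148.70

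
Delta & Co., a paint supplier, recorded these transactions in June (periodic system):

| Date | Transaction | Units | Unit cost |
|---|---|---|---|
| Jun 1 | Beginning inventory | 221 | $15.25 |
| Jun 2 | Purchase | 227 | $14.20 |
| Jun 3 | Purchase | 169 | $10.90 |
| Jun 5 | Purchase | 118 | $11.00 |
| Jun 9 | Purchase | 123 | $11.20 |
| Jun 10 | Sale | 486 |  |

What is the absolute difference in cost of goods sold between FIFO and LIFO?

FIFO COGS: 221 @ $15.25 + 227 @ $14.20 + 38 @ $10.90 = $7,007.85
LIFO COGS: 123 @ $11.20 + 118 @ $11.00 + 169 @ $10.90 + 76 @ $14.20 = $5,596.90
Difference = |$7,007.85 − $5,596.90| = $1,410.95

$1,410.95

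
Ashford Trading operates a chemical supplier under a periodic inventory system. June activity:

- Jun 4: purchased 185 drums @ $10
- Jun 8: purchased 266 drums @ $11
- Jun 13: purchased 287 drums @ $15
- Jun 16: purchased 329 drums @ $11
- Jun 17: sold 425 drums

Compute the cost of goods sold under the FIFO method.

Jun 17, 425 sold [FIFO — oldest first]: 185 @ $10 + 240 @ $11 = $4,490
Ending inventory: 26 @ $11 + 287 @ $15 + 329 @ $11 = $8,210

COGS = $4,490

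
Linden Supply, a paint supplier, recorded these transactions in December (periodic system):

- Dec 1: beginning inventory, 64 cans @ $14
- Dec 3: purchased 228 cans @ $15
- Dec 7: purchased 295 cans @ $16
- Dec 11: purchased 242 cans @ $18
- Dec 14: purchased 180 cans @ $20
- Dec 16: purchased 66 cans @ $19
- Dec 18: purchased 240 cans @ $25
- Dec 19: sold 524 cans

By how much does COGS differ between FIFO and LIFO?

$3,510

FIFO COGS: 64 @ $14 + 228 @ $15 + 232 @ $16 = $8,028
LIFO COGS: 240 @ $25 + 66 @ $19 + 180 @ $20 + 38 @ $18 = $11,538
Difference = |$8,028 − $11,538| = $3,510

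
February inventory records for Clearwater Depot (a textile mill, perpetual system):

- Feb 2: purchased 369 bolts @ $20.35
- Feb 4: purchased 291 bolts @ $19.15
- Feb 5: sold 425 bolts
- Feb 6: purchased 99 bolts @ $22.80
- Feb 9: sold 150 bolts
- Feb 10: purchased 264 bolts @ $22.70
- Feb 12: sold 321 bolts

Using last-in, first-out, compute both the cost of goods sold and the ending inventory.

COGS = $18,747.35; ending inventory = $2,584.45

Feb 5, 425 sold [LIFO — newest first]: 291 @ $19.15 + 134 @ $20.35 = $8,299.55
Feb 9, 150 sold [LIFO — newest first]: 99 @ $22.80 + 51 @ $20.35 = $3,295.05
Feb 12, 321 sold [LIFO — newest first]: 264 @ $22.70 + 57 @ $20.35 = $7,152.75
Total COGS = $8,299.55 + $3,295.05 + $7,152.75 = $18,747.35
Ending inventory: 127 @ $20.35 = $2,584.45
Check: goods available $21,331.80 = COGS $18,747.35 + ending $2,584.45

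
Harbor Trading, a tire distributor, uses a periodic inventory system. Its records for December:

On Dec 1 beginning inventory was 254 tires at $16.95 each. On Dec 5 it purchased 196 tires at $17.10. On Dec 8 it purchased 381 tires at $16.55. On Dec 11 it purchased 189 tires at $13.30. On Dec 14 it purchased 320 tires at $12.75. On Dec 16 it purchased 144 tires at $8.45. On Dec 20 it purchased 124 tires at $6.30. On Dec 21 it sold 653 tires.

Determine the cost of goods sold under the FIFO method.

COGS = $11,016.55

Dec 21, 653 sold [FIFO — oldest first]: 254 @ $16.95 + 196 @ $17.10 + 203 @ $16.55 = $11,016.55
Ending inventory: 178 @ $16.55 + 189 @ $13.30 + 320 @ $12.75 + 144 @ $8.45 + 124 @ $6.30 = $11,537.60
Check: goods available $22,554.15 = COGS $11,016.55 + ending $11,537.60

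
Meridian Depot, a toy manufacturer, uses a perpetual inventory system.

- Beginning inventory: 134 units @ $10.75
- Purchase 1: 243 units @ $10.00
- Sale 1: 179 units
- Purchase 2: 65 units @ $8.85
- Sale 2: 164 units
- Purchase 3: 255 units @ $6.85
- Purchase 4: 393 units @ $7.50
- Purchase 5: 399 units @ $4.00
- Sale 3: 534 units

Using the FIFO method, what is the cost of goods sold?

Sale 1 (179) [FIFO — oldest first]: 134 @ $10.75 + 45 @ $10.00 = $1,890.50
Sale 2 (164) [FIFO — oldest first]: 164 @ $10.00 = $1,640.00
Sale 3 (534) [FIFO — oldest first]: 34 @ $10.00 + 65 @ $8.85 + 255 @ $6.85 + 180 @ $7.50 = $4,012.00
Total COGS = $1,890.50 + $1,640.00 + $4,012.00 = $7,542.50
Ending inventory: 213 @ $7.50 + 399 @ $4.00 = $3,193.50

COGS = $7,542.50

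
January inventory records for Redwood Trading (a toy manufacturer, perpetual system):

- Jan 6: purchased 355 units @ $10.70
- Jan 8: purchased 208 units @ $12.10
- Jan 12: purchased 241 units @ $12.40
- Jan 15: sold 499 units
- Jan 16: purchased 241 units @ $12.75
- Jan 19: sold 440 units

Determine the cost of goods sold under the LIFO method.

COGS = $11,242.25

Jan 15, 499 sold [LIFO — newest first]: 241 @ $12.40 + 208 @ $12.10 + 50 @ $10.70 = $6,040.20
Jan 19, 440 sold [LIFO — newest first]: 241 @ $12.75 + 199 @ $10.70 = $5,202.05
Total COGS = $6,040.20 + $5,202.05 = $11,242.25
Ending inventory: 106 @ $10.70 = $1,134.20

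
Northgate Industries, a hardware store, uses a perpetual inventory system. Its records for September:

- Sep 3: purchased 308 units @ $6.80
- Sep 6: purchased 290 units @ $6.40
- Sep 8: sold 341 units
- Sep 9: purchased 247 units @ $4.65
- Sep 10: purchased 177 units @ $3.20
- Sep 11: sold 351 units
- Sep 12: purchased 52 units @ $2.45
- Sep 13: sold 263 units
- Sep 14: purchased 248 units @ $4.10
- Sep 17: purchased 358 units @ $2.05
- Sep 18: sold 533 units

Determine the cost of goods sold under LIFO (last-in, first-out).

COGS = $6,434.95

Sep 8, 341 sold [LIFO — newest first]: 290 @ $6.40 + 51 @ $6.80 = $2,202.80
Sep 11, 351 sold [LIFO — newest first]: 177 @ $3.20 + 174 @ $4.65 = $1,375.50
Sep 13, 263 sold [LIFO — newest first]: 52 @ $2.45 + 73 @ $4.65 + 138 @ $6.80 = $1,405.25
Sep 18, 533 sold [LIFO — newest first]: 358 @ $2.05 + 175 @ $4.10 = $1,451.40
Total COGS = $2,202.80 + $1,375.50 + $1,405.25 + $1,451.40 = $6,434.95
Ending inventory: 119 @ $6.80 + 73 @ $4.10 = $1,108.50
Check: goods available $7,543.45 = COGS $6,434.95 + ending $1,108.50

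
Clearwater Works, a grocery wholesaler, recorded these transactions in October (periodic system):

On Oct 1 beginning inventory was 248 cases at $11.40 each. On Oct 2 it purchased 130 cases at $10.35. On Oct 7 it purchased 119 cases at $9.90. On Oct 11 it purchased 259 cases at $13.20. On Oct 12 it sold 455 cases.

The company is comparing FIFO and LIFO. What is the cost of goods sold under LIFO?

COGS = $5,393.85

FIFO COGS: 248 @ $11.40 + 130 @ $10.35 + 77 @ $9.90 = $4,935.00
LIFO COGS: 259 @ $13.20 + 119 @ $9.90 + 77 @ $10.35 = $5,393.85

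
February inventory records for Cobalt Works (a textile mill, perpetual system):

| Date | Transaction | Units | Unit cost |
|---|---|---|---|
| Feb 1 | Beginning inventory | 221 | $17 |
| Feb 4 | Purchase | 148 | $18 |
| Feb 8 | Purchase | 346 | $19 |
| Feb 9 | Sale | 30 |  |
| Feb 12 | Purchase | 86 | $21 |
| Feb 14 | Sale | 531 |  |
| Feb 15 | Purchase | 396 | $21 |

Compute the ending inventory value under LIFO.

Ending inventory = $12,415

Feb 9, 30 sold [LIFO — newest first]: 30 @ $19 = $570
Feb 14, 531 sold [LIFO — newest first]: 86 @ $21 + 316 @ $19 + 129 @ $18 = $10,132
Total COGS = $570 + $10,132 = $10,702
Ending inventory: 221 @ $17 + 19 @ $18 + 396 @ $21 = $12,415
Check: goods available $23,117 = COGS $10,702 + ending $12,415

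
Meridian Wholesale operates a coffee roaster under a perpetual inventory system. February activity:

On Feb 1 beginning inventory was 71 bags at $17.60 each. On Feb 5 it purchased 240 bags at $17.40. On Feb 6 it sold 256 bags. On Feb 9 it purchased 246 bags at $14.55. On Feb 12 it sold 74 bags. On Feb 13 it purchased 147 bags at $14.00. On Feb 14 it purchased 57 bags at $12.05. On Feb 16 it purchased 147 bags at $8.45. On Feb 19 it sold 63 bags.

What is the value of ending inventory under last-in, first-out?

Ending inventory = $6,925.25

Feb 6, 256 sold [LIFO — newest first]: 240 @ $17.40 + 16 @ $17.60 = $4,457.60
Feb 12, 74 sold [LIFO — newest first]: 74 @ $14.55 = $1,076.70
Feb 19, 63 sold [LIFO — newest first]: 63 @ $8.45 = $532.35
Total COGS = $4,457.60 + $1,076.70 + $532.35 = $6,066.65
Ending inventory: 55 @ $17.60 + 172 @ $14.55 + 147 @ $14.00 + 57 @ $12.05 + 84 @ $8.45 = $6,925.25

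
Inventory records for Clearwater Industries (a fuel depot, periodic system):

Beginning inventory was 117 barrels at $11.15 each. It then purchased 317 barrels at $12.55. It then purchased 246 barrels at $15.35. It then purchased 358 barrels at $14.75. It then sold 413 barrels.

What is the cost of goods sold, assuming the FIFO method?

COGS = $5,019.35

Sale 1 (413) [FIFO — oldest first]: 117 @ $11.15 + 296 @ $12.55 = $5,019.35
Ending inventory: 21 @ $12.55 + 246 @ $15.35 + 358 @ $14.75 = $9,320.15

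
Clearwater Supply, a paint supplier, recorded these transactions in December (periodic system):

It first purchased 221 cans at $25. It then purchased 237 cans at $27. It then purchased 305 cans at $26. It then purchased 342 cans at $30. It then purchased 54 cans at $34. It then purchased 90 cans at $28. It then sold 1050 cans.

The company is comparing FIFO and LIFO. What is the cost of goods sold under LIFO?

COGS = $29,495

FIFO COGS: 221 @ $25 + 237 @ $27 + 305 @ $26 + 287 @ $30 = $28,464
LIFO COGS: 90 @ $28 + 54 @ $34 + 342 @ $30 + 305 @ $26 + 237 @ $27 + 22 @ $25 = $29,495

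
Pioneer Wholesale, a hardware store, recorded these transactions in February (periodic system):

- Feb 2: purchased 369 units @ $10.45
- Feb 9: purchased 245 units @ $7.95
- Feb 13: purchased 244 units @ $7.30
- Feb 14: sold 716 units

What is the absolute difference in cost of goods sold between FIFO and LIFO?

$447.30

FIFO COGS: 369 @ $10.45 + 245 @ $7.95 + 102 @ $7.30 = $6,548.40
LIFO COGS: 244 @ $7.30 + 245 @ $7.95 + 227 @ $10.45 = $6,101.10
Difference = |$6,548.40 − $6,101.10| = $447.30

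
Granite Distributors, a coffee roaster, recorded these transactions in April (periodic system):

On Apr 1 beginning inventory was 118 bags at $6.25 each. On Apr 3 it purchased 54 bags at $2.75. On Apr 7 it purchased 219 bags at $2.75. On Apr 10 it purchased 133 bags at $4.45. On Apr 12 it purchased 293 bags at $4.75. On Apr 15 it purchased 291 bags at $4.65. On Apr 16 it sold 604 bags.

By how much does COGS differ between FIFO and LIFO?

FIFO COGS: 118 @ $6.25 + 54 @ $2.75 + 219 @ $2.75 + 133 @ $4.45 + 80 @ $4.75 = $2,460.10
LIFO COGS: 291 @ $4.65 + 293 @ $4.75 + 20 @ $4.45 = $2,833.90
Difference = |$2,460.10 − $2,833.90| = $373.80

$373.80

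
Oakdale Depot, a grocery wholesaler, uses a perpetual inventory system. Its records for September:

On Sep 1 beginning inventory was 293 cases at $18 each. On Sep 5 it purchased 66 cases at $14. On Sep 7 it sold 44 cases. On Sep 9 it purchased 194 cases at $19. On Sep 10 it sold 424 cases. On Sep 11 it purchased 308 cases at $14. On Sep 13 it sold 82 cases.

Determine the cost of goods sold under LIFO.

COGS = $9,502

Sep 7, 44 sold [LIFO — newest first]: 44 @ $14 = $616
Sep 10, 424 sold [LIFO — newest first]: 194 @ $19 + 22 @ $14 + 208 @ $18 = $7,738
Sep 13, 82 sold [LIFO — newest first]: 82 @ $14 = $1,148
Total COGS = $616 + $7,738 + $1,148 = $9,502
Ending inventory: 85 @ $18 + 226 @ $14 = $4,694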